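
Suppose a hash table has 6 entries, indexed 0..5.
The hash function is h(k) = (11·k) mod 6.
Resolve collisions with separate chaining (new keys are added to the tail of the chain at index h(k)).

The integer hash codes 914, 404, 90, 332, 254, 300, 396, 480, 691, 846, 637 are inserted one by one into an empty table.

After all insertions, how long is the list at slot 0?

5

914 → bucket 4
404 → bucket 4 (collision)
90 → bucket 0
332 → bucket 4 (collision)
254 → bucket 4 (collision)
300 → bucket 0 (collision)
396 → bucket 0 (collision)
480 → bucket 0 (collision)
691 → bucket 5
846 → bucket 0 (collision)
637 → bucket 5 (collision)
Final buckets:
0: 90 -> 300 -> 396 -> 480 -> 846
1: _
2: _
3: _
4: 914 -> 404 -> 332 -> 254
5: 691 -> 637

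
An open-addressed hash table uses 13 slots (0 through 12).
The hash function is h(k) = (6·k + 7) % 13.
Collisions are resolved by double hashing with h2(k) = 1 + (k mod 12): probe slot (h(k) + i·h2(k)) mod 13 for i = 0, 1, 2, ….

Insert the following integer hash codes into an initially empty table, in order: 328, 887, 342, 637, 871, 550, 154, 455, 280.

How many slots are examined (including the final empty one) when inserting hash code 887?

Insert 328: h=12, slot 12 empty => index 12.
Insert 887: h=12, h2=12, slot 12 occupied => index 11.
Insert 342: h=5, slot 5 empty => index 5.
Insert 637: h=7, slot 7 empty => index 7.
Insert 871: h=7, h2=8, slot 7 occupied => index 2.
Insert 550: h=5, h2=11, slot 5 occupied => index 3.
Insert 154: h=8, slot 8 empty => index 8.
Insert 455: h=7, h2=12, slot 7 occupied => index 6.
Insert 280: h=10, slot 10 empty => index 10.
Table: [-, -, 871, 550, -, 342, 455, 637, 154, -, 280, 887, 328]

2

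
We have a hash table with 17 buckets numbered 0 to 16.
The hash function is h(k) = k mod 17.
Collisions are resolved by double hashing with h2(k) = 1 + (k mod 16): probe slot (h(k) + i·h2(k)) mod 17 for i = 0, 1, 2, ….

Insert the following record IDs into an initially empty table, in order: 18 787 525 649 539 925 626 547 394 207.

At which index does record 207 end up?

18 hashes to 1; slot 1 is free → place at 1.
787 hashes to 5; slot 5 is free → place at 5.
525 hashes to 15; slot 15 is free → place at 15.
649 hashes to 3; slot 3 is free → place at 3.
539 hashes to 12; slot 12 is free → place at 12.
925 hashes to 7; slot 7 is free → place at 7.
626 hashes to 14; slot 14 is free → place at 14.
547 hashes to 3, h2=4; 3,7 taken → place at 11.
394 hashes to 3, h2=11; 3,14 taken → place at 8.
207 hashes to 3, h2=16; 3 taken → place at 2.
Table: [-, 18, 207, 649, -, 787, -, 925, 394, -, -, 547, 539, -, 626, 525, -]

2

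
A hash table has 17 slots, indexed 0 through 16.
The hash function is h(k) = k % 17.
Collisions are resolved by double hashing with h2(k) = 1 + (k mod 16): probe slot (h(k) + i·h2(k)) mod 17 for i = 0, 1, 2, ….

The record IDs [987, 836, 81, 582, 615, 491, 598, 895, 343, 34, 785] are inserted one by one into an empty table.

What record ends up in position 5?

987 hashes to 1; slot 1 is free → place at 1.
836 hashes to 3; slot 3 is free → place at 3.
81 hashes to 13; slot 13 is free → place at 13.
582 hashes to 4; slot 4 is free → place at 4.
615 hashes to 3, h2=8; 3 taken → place at 11.
491 hashes to 15; slot 15 is free → place at 15.
598 hashes to 3, h2=7; 3 taken → place at 10.
895 hashes to 11, h2=16; 11,10 taken → place at 9.
343 hashes to 3, h2=8; 3,11 taken → place at 2.
34 hashes to 0; slot 0 is free → place at 0.
785 hashes to 3, h2=2; 3 taken → place at 5.
Table: [34, 987, 343, 836, 582, 785, ∅, ∅, ∅, 895, 598, 615, ∅, 81, ∅, 491, ∅]

785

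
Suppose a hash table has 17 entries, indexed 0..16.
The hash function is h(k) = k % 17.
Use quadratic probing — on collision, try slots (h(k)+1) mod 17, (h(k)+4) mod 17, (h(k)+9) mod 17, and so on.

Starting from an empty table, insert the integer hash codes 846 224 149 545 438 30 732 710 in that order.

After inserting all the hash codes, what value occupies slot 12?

846 hashes to 13; slot 13 is free → place at 13.
224 hashes to 3; slot 3 is free → place at 3.
149 hashes to 13; 13 taken → place at 14.
545 hashes to 1; slot 1 is free → place at 1.
438 hashes to 13; 13,14 taken → place at 0.
30 hashes to 13; 13,14,0 taken → place at 5.
732 hashes to 1; 1 taken → place at 2.
710 hashes to 13; 13,14,0,5 taken → place at 12.
Table: [438, 545, 732, 224, —, 30, —, —, —, —, —, —, 710, 846, 149, —, —]

710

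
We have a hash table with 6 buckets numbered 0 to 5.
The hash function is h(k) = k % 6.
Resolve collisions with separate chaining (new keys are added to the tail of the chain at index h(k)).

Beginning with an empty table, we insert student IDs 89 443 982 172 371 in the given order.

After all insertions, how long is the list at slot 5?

3

Insert 89: h=5, bucket 5 empty → new chain.
Insert 443: h=5, bucket 5 nonempty → append to chain.
Insert 982: h=4, bucket 4 empty → new chain.
Insert 172: h=4, bucket 4 nonempty → append to chain.
Insert 371: h=5, bucket 5 nonempty → append to chain.
Final buckets:
0: _
1: _
2: _
3: _
4: 982 -> 172
5: 89 -> 443 -> 371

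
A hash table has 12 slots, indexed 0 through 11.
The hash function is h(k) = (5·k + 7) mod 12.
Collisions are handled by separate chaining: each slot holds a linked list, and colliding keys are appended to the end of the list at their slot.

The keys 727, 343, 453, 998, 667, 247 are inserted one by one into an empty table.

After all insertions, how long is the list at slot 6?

4

727 -> bucket 6
343 -> bucket 6 (collision)
453 -> bucket 4
998 -> bucket 5
667 -> bucket 6 (collision)
247 -> bucket 6 (collision)
Final buckets:
0: ∅
1: ∅
2: ∅
3: ∅
4: 453
5: 998
6: 727 -> 343 -> 667 -> 247
7: ∅
8: ∅
9: ∅
10: ∅
11: ∅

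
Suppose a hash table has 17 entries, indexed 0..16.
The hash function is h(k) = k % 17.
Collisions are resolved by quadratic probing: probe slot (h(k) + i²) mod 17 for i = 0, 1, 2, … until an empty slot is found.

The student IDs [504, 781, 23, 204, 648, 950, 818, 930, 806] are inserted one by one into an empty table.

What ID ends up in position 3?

Insert 504: h=11, slot 11 empty => index 11.
Insert 781: h=16, slot 16 empty => index 16.
Insert 23: h=6, slot 6 empty => index 6.
Insert 204: h=0, slot 0 empty => index 0.
Insert 648: h=2, slot 2 empty => index 2.
Insert 950: h=15, slot 15 empty => index 15.
Insert 818: h=2, slot 2 occupied => index 3.
Insert 930: h=12, slot 12 empty => index 12.
Insert 806: h=7, slot 7 empty => index 7.
Table: [204, -, 648, 818, -, -, 23, 806, -, -, -, 504, 930, -, -, 950, 781]

818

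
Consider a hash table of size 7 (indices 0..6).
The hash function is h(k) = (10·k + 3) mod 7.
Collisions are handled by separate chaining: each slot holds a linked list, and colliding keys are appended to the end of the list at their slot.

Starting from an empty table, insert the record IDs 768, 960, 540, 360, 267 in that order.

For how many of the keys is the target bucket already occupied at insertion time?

Insert 768: h=4, bucket 4 empty → new chain.
Insert 960: h=6, bucket 6 empty → new chain.
Insert 540: h=6, bucket 6 nonempty → append to chain.
Insert 360: h=5, bucket 5 empty → new chain.
Insert 267: h=6, bucket 6 nonempty → append to chain.
Final buckets:
0: _
1: _
2: _
3: _
4: 768
5: 360
6: 960 -> 540 -> 267

2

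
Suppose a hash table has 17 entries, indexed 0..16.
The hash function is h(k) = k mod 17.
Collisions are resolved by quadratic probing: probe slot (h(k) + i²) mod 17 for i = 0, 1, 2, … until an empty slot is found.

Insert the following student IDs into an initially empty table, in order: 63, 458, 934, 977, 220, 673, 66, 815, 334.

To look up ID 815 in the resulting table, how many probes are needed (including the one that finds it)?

Insert 63: h=12, slot 12 empty => index 12.
Insert 458: h=16, slot 16 empty => index 16.
Insert 934: h=16, slot 16 occupied => index 0.
Insert 977: h=8, slot 8 empty => index 8.
Insert 220: h=16, slots 16,0 occupied => index 3.
Insert 673: h=10, slot 10 empty => index 10.
Insert 66: h=15, slot 15 empty => index 15.
Insert 815: h=16, slots 16,0,3,8,15 occupied => index 7.
Insert 334: h=11, slot 11 empty => index 11.
Table: [934, ., ., 220, ., ., ., 815, 977, ., 673, 334, 63, ., ., 66, 458]
Lookup 815: h=16, probe 16,0,3,8,15,7 → found at 7.

6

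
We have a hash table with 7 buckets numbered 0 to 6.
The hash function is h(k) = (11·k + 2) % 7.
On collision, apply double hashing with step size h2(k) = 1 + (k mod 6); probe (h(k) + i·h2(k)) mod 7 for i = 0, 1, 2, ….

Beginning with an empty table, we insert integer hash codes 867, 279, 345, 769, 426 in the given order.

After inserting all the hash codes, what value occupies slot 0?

867: h=5 -> slot 5
279: h=5, h2=4, probe 5,2 -> slot 2
345: h=3 -> slot 3
769: h=5, h2=2, probe 5,0 -> slot 0
426: h=5, h2=1, probe 5,6 -> slot 6
Table: [769, ∅, 279, 345, ∅, 867, 426]

769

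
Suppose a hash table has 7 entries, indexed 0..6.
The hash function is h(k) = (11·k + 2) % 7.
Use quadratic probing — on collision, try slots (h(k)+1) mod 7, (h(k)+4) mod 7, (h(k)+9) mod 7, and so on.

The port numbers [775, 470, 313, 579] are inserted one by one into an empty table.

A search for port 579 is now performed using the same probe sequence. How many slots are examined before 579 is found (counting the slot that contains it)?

775: h=1 => slot 1
470: h=6 => slot 6
313: h=1, probe 1,2 => slot 2
579: h=1, probe 1,2,5 => slot 5
Table: [_, 775, 313, _, _, 579, 470]
Lookup 579: h=1, probe 1,2,5 → found at 5.

3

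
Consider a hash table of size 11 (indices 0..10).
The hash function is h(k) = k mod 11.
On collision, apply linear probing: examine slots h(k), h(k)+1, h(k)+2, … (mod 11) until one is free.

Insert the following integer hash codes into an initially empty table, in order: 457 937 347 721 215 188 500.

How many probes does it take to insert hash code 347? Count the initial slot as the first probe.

457: h=6 → slot 6
937: h=2 → slot 2
347: h=6, probe 6,7 → slot 7
721: h=6, probe 6,7,8 → slot 8
215: h=6, probe 6,7,8,9 → slot 9
188: h=1 → slot 1
500: h=5 → slot 5
Table: [_, 188, 937, _, _, 500, 457, 347, 721, 215, _]

2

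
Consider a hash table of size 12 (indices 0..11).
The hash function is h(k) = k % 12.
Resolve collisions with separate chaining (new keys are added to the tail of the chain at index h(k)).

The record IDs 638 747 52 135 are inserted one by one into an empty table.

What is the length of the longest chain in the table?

638 -> bucket 2
747 -> bucket 3
52 -> bucket 4
135 -> bucket 3 (collision)
Final buckets:
0: —
1: —
2: 638
3: 747 -> 135
4: 52
5: —
6: —
7: —
8: —
9: —
10: —
11: —

2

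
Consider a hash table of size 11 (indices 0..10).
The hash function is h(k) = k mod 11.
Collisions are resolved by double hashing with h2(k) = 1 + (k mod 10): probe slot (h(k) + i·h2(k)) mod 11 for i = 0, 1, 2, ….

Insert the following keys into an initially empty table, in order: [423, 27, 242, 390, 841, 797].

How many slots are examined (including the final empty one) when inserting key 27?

Insert 423: h=5, slot 5 empty -> index 5.
Insert 27: h=5, h2=8, slot 5 occupied -> index 2.
Insert 242: h=0, slot 0 empty -> index 0.
Insert 390: h=5, h2=1, slot 5 occupied -> index 6.
Insert 841: h=5, h2=2, slot 5 occupied -> index 7.
Insert 797: h=5, h2=8, slots 5,2 occupied -> index 10.
Table: [242, —, 27, —, —, 423, 390, 841, —, —, 797]

2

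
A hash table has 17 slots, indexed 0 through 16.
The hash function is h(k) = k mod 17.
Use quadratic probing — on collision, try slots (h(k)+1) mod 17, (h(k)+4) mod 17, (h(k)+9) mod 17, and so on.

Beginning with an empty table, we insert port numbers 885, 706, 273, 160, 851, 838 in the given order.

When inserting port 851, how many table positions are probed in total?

885 hashes to 1; slot 1 is free => place at 1.
706 hashes to 9; slot 9 is free => place at 9.
273 hashes to 1; 1 taken => place at 2.
160 hashes to 7; slot 7 is free => place at 7.
851 hashes to 1; 1,2 taken => place at 5.
838 hashes to 5; 5 taken => place at 6.
Table: [_, 885, 273, _, _, 851, 838, 160, _, 706, _, _, _, _, _, _, _]

3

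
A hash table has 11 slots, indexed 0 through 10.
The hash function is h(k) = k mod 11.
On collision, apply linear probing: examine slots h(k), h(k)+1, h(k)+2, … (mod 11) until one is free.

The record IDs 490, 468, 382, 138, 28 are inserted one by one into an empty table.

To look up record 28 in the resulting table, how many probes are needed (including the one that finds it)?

490: h=6 -> slot 6
468: h=6, probe 6,7 -> slot 7
382: h=8 -> slot 8
138: h=6, probe 6,7,8,9 -> slot 9
28: h=6, probe 6,7,8,9,10 -> slot 10
Table: [∅, ∅, ∅, ∅, ∅, ∅, 490, 468, 382, 138, 28]
Lookup 28: h=6, probe 6,7,8,9,10 → found at 10.

5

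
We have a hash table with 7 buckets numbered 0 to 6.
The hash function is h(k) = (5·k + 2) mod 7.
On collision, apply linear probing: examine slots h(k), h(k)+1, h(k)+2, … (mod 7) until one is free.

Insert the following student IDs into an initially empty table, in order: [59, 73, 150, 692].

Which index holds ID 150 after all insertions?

5

59: h=3 -> slot 3
73: h=3, probe 3,4 -> slot 4
150: h=3, probe 3,4,5 -> slot 5
692: h=4, probe 4,5,6 -> slot 6
Table: [_, _, _, 59, 73, 150, 692]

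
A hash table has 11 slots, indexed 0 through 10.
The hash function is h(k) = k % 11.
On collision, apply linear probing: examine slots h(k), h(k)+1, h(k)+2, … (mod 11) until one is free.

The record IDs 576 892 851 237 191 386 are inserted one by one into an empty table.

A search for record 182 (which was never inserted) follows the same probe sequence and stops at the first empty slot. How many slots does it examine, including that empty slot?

3

576: h=4 => slot 4
892: h=1 => slot 1
851: h=4, probe 4,5 => slot 5
237: h=6 => slot 6
191: h=4, probe 4,5,6,7 => slot 7
386: h=1, probe 1,2 => slot 2
Table: [., 892, 386, ., 576, 851, 237, 191, ., ., .]
Lookup 182: h=6, probe 6,7,8 → slot 8 empty, not found.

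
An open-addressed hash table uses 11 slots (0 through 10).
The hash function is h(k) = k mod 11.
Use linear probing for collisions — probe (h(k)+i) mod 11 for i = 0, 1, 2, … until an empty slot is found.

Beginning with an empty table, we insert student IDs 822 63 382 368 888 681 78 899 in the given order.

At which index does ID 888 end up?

Insert 822: h=8, slot 8 empty -> index 8.
Insert 63: h=8, slot 8 occupied -> index 9.
Insert 382: h=8, slots 8,9 occupied -> index 10.
Insert 368: h=5, slot 5 empty -> index 5.
Insert 888: h=8, slots 8,9,10 occupied -> index 0.
Insert 681: h=10, slots 10,0 occupied -> index 1.
Insert 78: h=1, slot 1 occupied -> index 2.
Insert 899: h=8, slots 8,9,10,0,1,2 occupied -> index 3.
Table: [888, 681, 78, 899, ., 368, ., ., 822, 63, 382]

0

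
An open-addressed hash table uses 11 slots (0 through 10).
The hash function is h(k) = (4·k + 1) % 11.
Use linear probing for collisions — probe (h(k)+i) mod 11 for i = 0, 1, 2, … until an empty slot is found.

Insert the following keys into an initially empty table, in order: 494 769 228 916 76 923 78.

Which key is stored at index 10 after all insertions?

494: h=8 -> slot 8
769: h=8, probe 8,9 -> slot 9
228: h=0 -> slot 0
916: h=2 -> slot 2
76: h=8, probe 8,9,10 -> slot 10
923: h=8, probe 8,9,10,0,1 -> slot 1
78: h=5 -> slot 5
Table: [228, 923, 916, _, _, 78, _, _, 494, 769, 76]

76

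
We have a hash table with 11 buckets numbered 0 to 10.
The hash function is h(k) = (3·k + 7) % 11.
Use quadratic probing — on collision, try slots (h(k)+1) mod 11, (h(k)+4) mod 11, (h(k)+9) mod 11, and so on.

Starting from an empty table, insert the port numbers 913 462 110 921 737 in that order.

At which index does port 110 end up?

0

913 hashes to 7; slot 7 is free → place at 7.
462 hashes to 7; 7 taken → place at 8.
110 hashes to 7; 7,8 taken → place at 0.
921 hashes to 9; slot 9 is free → place at 9.
737 hashes to 7; 7,8,0 taken → place at 5.
Table: [110, ., ., ., ., 737, ., 913, 462, 921, .]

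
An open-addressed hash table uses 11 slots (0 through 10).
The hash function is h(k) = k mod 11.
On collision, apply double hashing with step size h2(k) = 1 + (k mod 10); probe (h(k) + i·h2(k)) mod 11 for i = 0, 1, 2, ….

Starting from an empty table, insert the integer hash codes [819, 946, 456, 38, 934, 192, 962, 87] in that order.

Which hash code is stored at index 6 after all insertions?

Insert 819: h=5, slot 5 empty → index 5.
Insert 946: h=0, slot 0 empty → index 0.
Insert 456: h=5, h2=7, slot 5 occupied → index 1.
Insert 38: h=5, h2=9, slot 5 occupied → index 3.
Insert 934: h=10, slot 10 empty → index 10.
Insert 192: h=5, h2=3, slot 5 occupied → index 8.
Insert 962: h=5, h2=3, slots 5,8,0,3 occupied → index 6.
Insert 87: h=10, h2=8, slot 10 occupied → index 7.
Table: [946, 456, —, 38, —, 819, 962, 87, 192, —, 934]

962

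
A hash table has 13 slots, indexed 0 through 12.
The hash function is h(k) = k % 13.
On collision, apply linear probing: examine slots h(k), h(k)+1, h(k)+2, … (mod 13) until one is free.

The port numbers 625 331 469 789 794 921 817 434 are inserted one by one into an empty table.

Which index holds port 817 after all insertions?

12

625: h=1 → slot 1
331: h=6 → slot 6
469: h=1, probe 1,2 → slot 2
789: h=9 → slot 9
794: h=1, probe 1,2,3 → slot 3
921: h=11 → slot 11
817: h=11, probe 11,12 → slot 12
434: h=5 → slot 5
Table: [—, 625, 469, 794, —, 434, 331, —, —, 789, —, 921, 817]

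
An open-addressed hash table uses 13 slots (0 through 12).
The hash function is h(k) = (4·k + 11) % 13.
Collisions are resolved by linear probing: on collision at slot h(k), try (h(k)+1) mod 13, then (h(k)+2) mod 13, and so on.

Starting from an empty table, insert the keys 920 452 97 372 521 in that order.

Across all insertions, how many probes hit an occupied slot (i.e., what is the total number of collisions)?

Insert 920: h=12, slot 12 empty → index 12.
Insert 452: h=12, slot 12 occupied → index 0.
Insert 97: h=9, slot 9 empty → index 9.
Insert 372: h=4, slot 4 empty → index 4.
Insert 521: h=2, slot 2 empty → index 2.
Table: [452, -, 521, -, 372, -, -, -, -, 97, -, -, 920]

1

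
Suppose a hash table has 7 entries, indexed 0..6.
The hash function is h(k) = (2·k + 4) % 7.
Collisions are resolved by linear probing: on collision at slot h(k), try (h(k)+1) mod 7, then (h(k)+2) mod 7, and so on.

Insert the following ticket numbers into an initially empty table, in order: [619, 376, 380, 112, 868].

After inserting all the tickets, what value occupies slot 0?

376

Insert 619: h=3, slot 3 empty -> index 3.
Insert 376: h=0, slot 0 empty -> index 0.
Insert 380: h=1, slot 1 empty -> index 1.
Insert 112: h=4, slot 4 empty -> index 4.
Insert 868: h=4, slot 4 occupied -> index 5.
Table: [376, 380, ∅, 619, 112, 868, ∅]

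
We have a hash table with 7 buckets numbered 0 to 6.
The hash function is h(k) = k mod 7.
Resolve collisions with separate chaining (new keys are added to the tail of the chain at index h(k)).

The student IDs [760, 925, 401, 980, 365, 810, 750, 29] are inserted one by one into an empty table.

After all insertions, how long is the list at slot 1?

4

Insert 760: h=4, bucket 4 empty → new chain.
Insert 925: h=1, bucket 1 empty → new chain.
Insert 401: h=2, bucket 2 empty → new chain.
Insert 980: h=0, bucket 0 empty → new chain.
Insert 365: h=1, bucket 1 nonempty → append to chain.
Insert 810: h=5, bucket 5 empty → new chain.
Insert 750: h=1, bucket 1 nonempty → append to chain.
Insert 29: h=1, bucket 1 nonempty → append to chain.
Final buckets:
0: 980
1: 925 -> 365 -> 750 -> 29
2: 401
3: .
4: 760
5: 810
6: .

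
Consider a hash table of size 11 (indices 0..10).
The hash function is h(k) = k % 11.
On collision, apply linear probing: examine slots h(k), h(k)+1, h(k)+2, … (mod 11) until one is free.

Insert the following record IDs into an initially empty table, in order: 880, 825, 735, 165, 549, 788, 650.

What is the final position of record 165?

880 hashes to 0; slot 0 is free → place at 0.
825 hashes to 0; 0 taken → place at 1.
735 hashes to 9; slot 9 is free → place at 9.
165 hashes to 0; 0,1 taken → place at 2.
549 hashes to 10; slot 10 is free → place at 10.
788 hashes to 7; slot 7 is free → place at 7.
650 hashes to 1; 1,2 taken → place at 3.
Table: [880, 825, 165, 650, ∅, ∅, ∅, 788, ∅, 735, 549]

2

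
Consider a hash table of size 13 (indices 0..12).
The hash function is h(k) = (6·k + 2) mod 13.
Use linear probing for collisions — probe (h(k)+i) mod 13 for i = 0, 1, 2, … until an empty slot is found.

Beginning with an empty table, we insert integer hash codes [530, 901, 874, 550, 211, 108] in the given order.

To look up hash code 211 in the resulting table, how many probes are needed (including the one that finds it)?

Insert 530: h=10, slot 10 empty → index 10.
Insert 901: h=0, slot 0 empty → index 0.
Insert 874: h=7, slot 7 empty → index 7.
Insert 550: h=0, slot 0 occupied → index 1.
Insert 211: h=7, slot 7 occupied → index 8.
Insert 108: h=0, slots 0,1 occupied → index 2.
Table: [901, 550, 108, _, _, _, _, 874, 211, _, 530, _, _]
Lookup 211: h=7, probe 7,8 → found at 8.

2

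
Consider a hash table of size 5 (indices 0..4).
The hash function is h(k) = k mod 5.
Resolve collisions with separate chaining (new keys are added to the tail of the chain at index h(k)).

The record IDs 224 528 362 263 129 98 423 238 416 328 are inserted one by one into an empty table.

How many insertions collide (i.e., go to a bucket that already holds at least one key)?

Insert 224: h=4, bucket 4 empty -> new chain.
Insert 528: h=3, bucket 3 empty -> new chain.
Insert 362: h=2, bucket 2 empty -> new chain.
Insert 263: h=3, bucket 3 nonempty -> append to chain.
Insert 129: h=4, bucket 4 nonempty -> append to chain.
Insert 98: h=3, bucket 3 nonempty -> append to chain.
Insert 423: h=3, bucket 3 nonempty -> append to chain.
Insert 238: h=3, bucket 3 nonempty -> append to chain.
Insert 416: h=1, bucket 1 empty -> new chain.
Insert 328: h=3, bucket 3 nonempty -> append to chain.
Final buckets:
0: —
1: 416
2: 362
3: 528 -> 263 -> 98 -> 423 -> 238 -> 328
4: 224 -> 129

6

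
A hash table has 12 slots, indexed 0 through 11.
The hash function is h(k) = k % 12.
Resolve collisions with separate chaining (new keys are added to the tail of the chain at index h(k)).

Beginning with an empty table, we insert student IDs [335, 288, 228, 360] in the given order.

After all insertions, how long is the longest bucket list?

Insert 335: h=11, bucket 11 empty -> new chain.
Insert 288: h=0, bucket 0 empty -> new chain.
Insert 228: h=0, bucket 0 nonempty -> append to chain.
Insert 360: h=0, bucket 0 nonempty -> append to chain.
Final buckets:
0: 288 -> 228 -> 360
1: -
2: -
3: -
4: -
5: -
6: -
7: -
8: -
9: -
10: -
11: 335

3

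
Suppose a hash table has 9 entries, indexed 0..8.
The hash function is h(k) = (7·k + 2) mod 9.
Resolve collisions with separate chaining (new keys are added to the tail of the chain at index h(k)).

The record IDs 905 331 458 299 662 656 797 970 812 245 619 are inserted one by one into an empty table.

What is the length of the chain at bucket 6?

Insert 905: h=1, bucket 1 empty → new chain.
Insert 331: h=6, bucket 6 empty → new chain.
Insert 458: h=4, bucket 4 empty → new chain.
Insert 299: h=7, bucket 7 empty → new chain.
Insert 662: h=1, bucket 1 nonempty → append to chain.
Insert 656: h=4, bucket 4 nonempty → append to chain.
Insert 797: h=1, bucket 1 nonempty → append to chain.
Insert 970: h=6, bucket 6 nonempty → append to chain.
Insert 812: h=7, bucket 7 nonempty → append to chain.
Insert 245: h=7, bucket 7 nonempty → append to chain.
Insert 619: h=6, bucket 6 nonempty → append to chain.
Final buckets:
0: _
1: 905 -> 662 -> 797
2: _
3: _
4: 458 -> 656
5: _
6: 331 -> 970 -> 619
7: 299 -> 812 -> 245
8: _

3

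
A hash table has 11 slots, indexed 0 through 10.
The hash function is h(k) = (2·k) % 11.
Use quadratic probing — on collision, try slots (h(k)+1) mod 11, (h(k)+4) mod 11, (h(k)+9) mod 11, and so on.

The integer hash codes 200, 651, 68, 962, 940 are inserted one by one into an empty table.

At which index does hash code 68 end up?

200: h=4 → slot 4
651: h=4, probe 4,5 → slot 5
68: h=4, probe 4,5,8 → slot 8
962: h=10 → slot 10
940: h=10, probe 10,0 → slot 0
Table: [940, _, _, _, 200, 651, _, _, 68, _, 962]

8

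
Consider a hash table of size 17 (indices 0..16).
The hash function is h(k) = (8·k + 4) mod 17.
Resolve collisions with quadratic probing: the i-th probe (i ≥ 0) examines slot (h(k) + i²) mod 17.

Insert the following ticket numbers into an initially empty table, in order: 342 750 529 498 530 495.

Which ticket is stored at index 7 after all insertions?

342: h=3 -> slot 3
750: h=3, probe 3,4 -> slot 4
529: h=3, probe 3,4,7 -> slot 7
498: h=10 -> slot 10
530: h=11 -> slot 11
495: h=3, probe 3,4,7,12 -> slot 12
Table: [-, -, -, 342, 750, -, -, 529, -, -, 498, 530, 495, -, -, -, -]

529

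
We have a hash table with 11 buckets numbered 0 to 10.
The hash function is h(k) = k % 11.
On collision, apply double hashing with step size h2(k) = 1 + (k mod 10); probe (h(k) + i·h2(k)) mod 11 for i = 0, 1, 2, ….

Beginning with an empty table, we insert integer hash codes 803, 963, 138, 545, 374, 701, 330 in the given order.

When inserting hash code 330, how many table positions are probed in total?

803 hashes to 0; slot 0 is free → place at 0.
963 hashes to 6; slot 6 is free → place at 6.
138 hashes to 6, h2=9; 6 taken → place at 4.
545 hashes to 6, h2=6; 6 taken → place at 1.
374 hashes to 0, h2=5; 0 taken → place at 5.
701 hashes to 8; slot 8 is free → place at 8.
330 hashes to 0, h2=1; 0,1 taken → place at 2.
Table: [803, 545, 330, -, 138, 374, 963, -, 701, -, -]

3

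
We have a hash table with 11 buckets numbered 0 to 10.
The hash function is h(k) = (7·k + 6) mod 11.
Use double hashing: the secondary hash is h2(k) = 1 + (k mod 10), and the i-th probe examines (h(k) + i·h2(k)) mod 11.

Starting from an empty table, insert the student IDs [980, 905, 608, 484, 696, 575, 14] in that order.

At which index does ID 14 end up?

980: h=2 → slot 2
905: h=5 → slot 5
608: h=5, h2=9, probe 5,3 → slot 3
484: h=6 → slot 6
696: h=5, h2=7, probe 5,1 → slot 1
575: h=5, h2=6, probe 5,0 → slot 0
14: h=5, h2=5, probe 5,10 → slot 10
Table: [575, 696, 980, 608, _, 905, 484, _, _, _, 14]

10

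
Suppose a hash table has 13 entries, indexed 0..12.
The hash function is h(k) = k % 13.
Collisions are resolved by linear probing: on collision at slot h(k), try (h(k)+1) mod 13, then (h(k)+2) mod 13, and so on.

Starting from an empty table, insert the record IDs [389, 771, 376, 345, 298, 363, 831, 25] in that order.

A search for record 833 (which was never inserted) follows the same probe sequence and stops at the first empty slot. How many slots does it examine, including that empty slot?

389: h=12 → slot 12
771: h=4 → slot 4
376: h=12, probe 12,0 → slot 0
345: h=7 → slot 7
298: h=12, probe 12,0,1 → slot 1
363: h=12, probe 12,0,1,2 → slot 2
831: h=12, probe 12,0,1,2,3 → slot 3
25: h=12, probe 12,0,1,2,3,4,5 → slot 5
Table: [376, 298, 363, 831, 771, 25, _, 345, _, _, _, _, 389]
Lookup 833: h=1, probe 1,2,3,4,5,6 → slot 6 empty, not found.

6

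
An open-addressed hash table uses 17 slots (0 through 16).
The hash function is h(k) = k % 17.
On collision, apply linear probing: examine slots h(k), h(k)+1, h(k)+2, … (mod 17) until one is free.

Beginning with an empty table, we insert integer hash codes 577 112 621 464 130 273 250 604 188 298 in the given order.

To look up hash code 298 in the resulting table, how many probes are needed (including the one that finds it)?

577: h=16 → slot 16
112: h=10 → slot 10
621: h=9 → slot 9
464: h=5 → slot 5
130: h=11 → slot 11
273: h=1 → slot 1
250: h=12 → slot 12
604: h=9, probe 9,10,11,12,13 → slot 13
188: h=1, probe 1,2 → slot 2
298: h=9, probe 9,10,11,12,13,14 → slot 14
Table: [∅, 273, 188, ∅, ∅, 464, ∅, ∅, ∅, 621, 112, 130, 250, 604, 298, ∅, 577]
Lookup 298: h=9, probe 9,10,11,12,13,14 → found at 14.

6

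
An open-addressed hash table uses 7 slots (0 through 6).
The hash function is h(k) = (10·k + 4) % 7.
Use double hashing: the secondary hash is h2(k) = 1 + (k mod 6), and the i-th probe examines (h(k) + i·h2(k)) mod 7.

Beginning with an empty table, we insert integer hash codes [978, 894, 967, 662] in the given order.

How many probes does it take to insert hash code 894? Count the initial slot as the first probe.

978 hashes to 5; slot 5 is free → place at 5.
894 hashes to 5, h2=1; 5 taken → place at 6.
967 hashes to 0; slot 0 is free → place at 0.
662 hashes to 2; slot 2 is free → place at 2.
Table: [967, ∅, 662, ∅, ∅, 978, 894]

2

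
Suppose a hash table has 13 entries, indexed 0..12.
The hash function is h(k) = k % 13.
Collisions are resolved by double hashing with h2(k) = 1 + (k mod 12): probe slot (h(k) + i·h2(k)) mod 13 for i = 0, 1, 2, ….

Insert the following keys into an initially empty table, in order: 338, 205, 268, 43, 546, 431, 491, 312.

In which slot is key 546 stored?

7

338: h=0 => slot 0
205: h=10 => slot 10
268: h=8 => slot 8
43: h=4 => slot 4
546: h=0, h2=7, probe 0,7 => slot 7
431: h=2 => slot 2
491: h=10, h2=12, probe 10,9 => slot 9
312: h=0, h2=1, probe 0,1 => slot 1
Table: [338, 312, 431, ., 43, ., ., 546, 268, 491, 205, ., .]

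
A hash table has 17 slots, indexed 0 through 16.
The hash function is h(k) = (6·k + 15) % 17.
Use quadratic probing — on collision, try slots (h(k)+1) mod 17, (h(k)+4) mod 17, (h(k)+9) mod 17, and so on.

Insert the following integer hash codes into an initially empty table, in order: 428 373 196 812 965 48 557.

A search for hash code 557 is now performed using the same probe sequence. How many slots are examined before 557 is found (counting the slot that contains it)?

428 hashes to 16; slot 16 is free => place at 16.
373 hashes to 9; slot 9 is free => place at 9.
196 hashes to 1; slot 1 is free => place at 1.
812 hashes to 8; slot 8 is free => place at 8.
965 hashes to 8; 8,9 taken => place at 12.
48 hashes to 14; slot 14 is free => place at 14.
557 hashes to 8; 8,9,12 taken => place at 0.
Table: [557, 196, ∅, ∅, ∅, ∅, ∅, ∅, 812, 373, ∅, ∅, 965, ∅, 48, ∅, 428]
Lookup 557: h=8, probe 8,9,12,0 → found at 0.

4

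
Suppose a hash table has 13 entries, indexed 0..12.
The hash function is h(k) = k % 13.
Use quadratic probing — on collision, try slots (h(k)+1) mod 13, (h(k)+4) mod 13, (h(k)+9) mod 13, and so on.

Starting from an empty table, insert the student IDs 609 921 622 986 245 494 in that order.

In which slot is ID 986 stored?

7

Insert 609: h=11, slot 11 empty → index 11.
Insert 921: h=11, slot 11 occupied → index 12.
Insert 622: h=11, slots 11,12 occupied → index 2.
Insert 986: h=11, slots 11,12,2 occupied → index 7.
Insert 245: h=11, slots 11,12,2,7 occupied → index 1.
Insert 494: h=0, slot 0 empty → index 0.
Table: [494, 245, 622, -, -, -, -, 986, -, -, -, 609, 921]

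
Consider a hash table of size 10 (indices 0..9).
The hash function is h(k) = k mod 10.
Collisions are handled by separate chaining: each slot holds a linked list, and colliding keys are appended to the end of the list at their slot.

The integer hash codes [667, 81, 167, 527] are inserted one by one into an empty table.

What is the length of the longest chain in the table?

667 -> bucket 7
81 -> bucket 1
167 -> bucket 7 (collision)
527 -> bucket 7 (collision)
Final buckets:
0: _
1: 81
2: _
3: _
4: _
5: _
6: _
7: 667 -> 167 -> 527
8: _
9: _

3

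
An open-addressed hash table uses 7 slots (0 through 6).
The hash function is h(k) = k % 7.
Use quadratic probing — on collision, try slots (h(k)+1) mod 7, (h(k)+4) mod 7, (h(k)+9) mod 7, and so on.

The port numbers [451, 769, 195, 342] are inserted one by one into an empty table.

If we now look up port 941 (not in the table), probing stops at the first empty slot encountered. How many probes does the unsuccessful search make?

2

451: h=3 → slot 3
769: h=6 → slot 6
195: h=6, probe 6,0 → slot 0
342: h=6, probe 6,0,3,1 → slot 1
Table: [195, 342, ., 451, ., ., 769]
Lookup 941: h=3, probe 3,4 → slot 4 empty, not found.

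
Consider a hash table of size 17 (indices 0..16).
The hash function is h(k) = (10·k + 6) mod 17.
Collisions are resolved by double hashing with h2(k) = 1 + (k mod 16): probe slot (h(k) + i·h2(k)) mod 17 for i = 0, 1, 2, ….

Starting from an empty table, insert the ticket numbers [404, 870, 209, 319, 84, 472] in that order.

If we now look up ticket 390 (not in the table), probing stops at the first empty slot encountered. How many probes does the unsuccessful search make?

404: h=0 => slot 0
870: h=2 => slot 2
209: h=5 => slot 5
319: h=0, h2=16, probe 0,16 => slot 16
84: h=13 => slot 13
472: h=0, h2=9, probe 0,9 => slot 9
Table: [404, _, 870, _, _, 209, _, _, _, 472, _, _, _, 84, _, _, 319]
Lookup 390: h=13, h2=7, probe 13,3 → slot 3 empty, not found.

2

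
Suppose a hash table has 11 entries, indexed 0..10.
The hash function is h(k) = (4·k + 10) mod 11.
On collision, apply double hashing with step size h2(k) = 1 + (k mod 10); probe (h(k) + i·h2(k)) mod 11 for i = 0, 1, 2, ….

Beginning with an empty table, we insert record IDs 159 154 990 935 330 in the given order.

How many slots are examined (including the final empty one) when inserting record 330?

159: h=8 → slot 8
154: h=10 → slot 10
990: h=10, h2=1, probe 10,0 → slot 0
935: h=10, h2=6, probe 10,5 → slot 5
330: h=10, h2=1, probe 10,0,1 → slot 1
Table: [990, 330, _, _, _, 935, _, _, 159, _, 154]

3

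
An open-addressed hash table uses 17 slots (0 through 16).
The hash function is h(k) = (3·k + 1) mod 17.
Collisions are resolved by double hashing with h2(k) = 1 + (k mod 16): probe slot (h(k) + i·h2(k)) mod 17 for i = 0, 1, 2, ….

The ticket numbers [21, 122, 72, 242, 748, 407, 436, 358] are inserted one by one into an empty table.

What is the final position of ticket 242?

Insert 21: h=13, slot 13 empty -> index 13.
Insert 122: h=10, slot 10 empty -> index 10.
Insert 72: h=13, h2=9, slot 13 occupied -> index 5.
Insert 242: h=13, h2=3, slot 13 occupied -> index 16.
Insert 748: h=1, slot 1 empty -> index 1.
Insert 407: h=15, slot 15 empty -> index 15.
Insert 436: h=0, slot 0 empty -> index 0.
Insert 358: h=4, slot 4 empty -> index 4.
Table: [436, 748, —, —, 358, 72, —, —, —, —, 122, —, —, 21, —, 407, 242]

16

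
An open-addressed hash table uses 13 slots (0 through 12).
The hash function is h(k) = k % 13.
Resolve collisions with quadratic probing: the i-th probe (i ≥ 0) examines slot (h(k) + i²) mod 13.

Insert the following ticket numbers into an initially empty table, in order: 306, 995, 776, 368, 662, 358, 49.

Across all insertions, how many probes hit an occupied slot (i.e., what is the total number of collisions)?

306: h=7 → slot 7
995: h=7, probe 7,8 → slot 8
776: h=9 → slot 9
368: h=4 → slot 4
662: h=12 → slot 12
358: h=7, probe 7,8,11 → slot 11
49: h=10 → slot 10
Table: [., ., ., ., 368, ., ., 306, 995, 776, 49, 358, 662]

3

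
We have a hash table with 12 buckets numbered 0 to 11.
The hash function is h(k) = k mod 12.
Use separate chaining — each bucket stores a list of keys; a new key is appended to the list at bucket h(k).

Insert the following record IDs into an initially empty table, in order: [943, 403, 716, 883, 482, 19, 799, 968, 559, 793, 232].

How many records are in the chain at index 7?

6

Insert 943: h=7, bucket 7 empty → new chain.
Insert 403: h=7, bucket 7 nonempty → append to chain.
Insert 716: h=8, bucket 8 empty → new chain.
Insert 883: h=7, bucket 7 nonempty → append to chain.
Insert 482: h=2, bucket 2 empty → new chain.
Insert 19: h=7, bucket 7 nonempty → append to chain.
Insert 799: h=7, bucket 7 nonempty → append to chain.
Insert 968: h=8, bucket 8 nonempty → append to chain.
Insert 559: h=7, bucket 7 nonempty → append to chain.
Insert 793: h=1, bucket 1 empty → new chain.
Insert 232: h=4, bucket 4 empty → new chain.
Final buckets:
0: _
1: 793
2: 482
3: _
4: 232
5: _
6: _
7: 943 -> 403 -> 883 -> 19 -> 799 -> 559
8: 716 -> 968
9: _
10: _
11: _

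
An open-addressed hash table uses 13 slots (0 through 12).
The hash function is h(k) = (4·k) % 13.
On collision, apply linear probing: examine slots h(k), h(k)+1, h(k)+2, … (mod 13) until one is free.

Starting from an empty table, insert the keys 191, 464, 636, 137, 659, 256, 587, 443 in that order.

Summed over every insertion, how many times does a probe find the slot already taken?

6

191 hashes to 10; slot 10 is free -> place at 10.
464 hashes to 10; 10 taken -> place at 11.
636 hashes to 9; slot 9 is free -> place at 9.
137 hashes to 2; slot 2 is free -> place at 2.
659 hashes to 10; 10,11 taken -> place at 12.
256 hashes to 10; 10,11,12 taken -> place at 0.
587 hashes to 8; slot 8 is free -> place at 8.
443 hashes to 4; slot 4 is free -> place at 4.
Table: [256, -, 137, -, 443, -, -, -, 587, 636, 191, 464, 659]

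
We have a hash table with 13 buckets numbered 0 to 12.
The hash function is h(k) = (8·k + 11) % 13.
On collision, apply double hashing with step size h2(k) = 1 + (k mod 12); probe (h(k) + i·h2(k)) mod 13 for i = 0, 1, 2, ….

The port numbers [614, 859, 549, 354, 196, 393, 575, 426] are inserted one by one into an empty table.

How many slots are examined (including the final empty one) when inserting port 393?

614 hashes to 9; slot 9 is free => place at 9.
859 hashes to 6; slot 6 is free => place at 6.
549 hashes to 9, h2=10; 9,6 taken => place at 3.
354 hashes to 9, h2=7; 9,3 taken => place at 10.
196 hashes to 6, h2=5; 6 taken => place at 11.
393 hashes to 9, h2=10; 9,6,3 taken => place at 0.
575 hashes to 9, h2=12; 9 taken => place at 8.
426 hashes to 0, h2=7; 0 taken => place at 7.
Table: [393, _, _, 549, _, _, 859, 426, 575, 614, 354, 196, _]

4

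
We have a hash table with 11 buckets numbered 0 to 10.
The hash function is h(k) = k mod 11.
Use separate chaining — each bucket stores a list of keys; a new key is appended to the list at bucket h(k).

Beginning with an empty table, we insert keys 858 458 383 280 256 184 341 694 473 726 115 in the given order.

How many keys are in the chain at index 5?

2

Insert 858: h=0, bucket 0 empty -> new chain.
Insert 458: h=7, bucket 7 empty -> new chain.
Insert 383: h=9, bucket 9 empty -> new chain.
Insert 280: h=5, bucket 5 empty -> new chain.
Insert 256: h=3, bucket 3 empty -> new chain.
Insert 184: h=8, bucket 8 empty -> new chain.
Insert 341: h=0, bucket 0 nonempty -> append to chain.
Insert 694: h=1, bucket 1 empty -> new chain.
Insert 473: h=0, bucket 0 nonempty -> append to chain.
Insert 726: h=0, bucket 0 nonempty -> append to chain.
Insert 115: h=5, bucket 5 nonempty -> append to chain.
Final buckets:
0: 858 -> 341 -> 473 -> 726
1: 694
2: _
3: 256
4: _
5: 280 -> 115
6: _
7: 458
8: 184
9: 383
10: _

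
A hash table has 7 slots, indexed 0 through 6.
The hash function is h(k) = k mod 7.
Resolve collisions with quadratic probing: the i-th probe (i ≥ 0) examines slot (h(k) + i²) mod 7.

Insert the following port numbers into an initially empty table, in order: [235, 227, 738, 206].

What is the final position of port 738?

235: h=4 => slot 4
227: h=3 => slot 3
738: h=3, probe 3,4,0 => slot 0
206: h=3, probe 3,4,0,5 => slot 5
Table: [738, ∅, ∅, 227, 235, 206, ∅]

0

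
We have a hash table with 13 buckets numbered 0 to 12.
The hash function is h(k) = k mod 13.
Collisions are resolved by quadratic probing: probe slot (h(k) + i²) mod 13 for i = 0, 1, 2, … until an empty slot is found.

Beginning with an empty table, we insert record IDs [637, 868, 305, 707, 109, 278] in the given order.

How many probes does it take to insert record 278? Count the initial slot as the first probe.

4

Insert 637: h=0, slot 0 empty → index 0.
Insert 868: h=10, slot 10 empty → index 10.
Insert 305: h=6, slot 6 empty → index 6.
Insert 707: h=5, slot 5 empty → index 5.
Insert 109: h=5, slots 5,6 occupied → index 9.
Insert 278: h=5, slots 5,6,9 occupied → index 1.
Table: [637, 278, -, -, -, 707, 305, -, -, 109, 868, -, -]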